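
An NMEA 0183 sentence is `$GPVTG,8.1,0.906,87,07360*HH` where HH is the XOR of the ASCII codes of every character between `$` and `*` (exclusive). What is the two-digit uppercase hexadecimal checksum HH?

69

XOR the ASCII codes of the payload characters:
  'G' = 0x47 → acc = 0x47
  'P' = 0x50 → acc = 0x17
  'V' = 0x56 → acc = 0x41
  'T' = 0x54 → acc = 0x15
  'G' = 0x47 → acc = 0x52
  ',' = 0x2C → acc = 0x7E
  '8' = 0x38 → acc = 0x46
  '.' = 0x2E → acc = 0x68
  '1' = 0x31 → acc = 0x59
  ',' = 0x2C → acc = 0x75
  '0' = 0x30 → acc = 0x45
  '.' = 0x2E → acc = 0x6B
  '9' = 0x39 → acc = 0x52
  '0' = 0x30 → acc = 0x62
  '6' = 0x36 → acc = 0x54
  ',' = 0x2C → acc = 0x78
  '8' = 0x38 → acc = 0x40
  '7' = 0x37 → acc = 0x77
  ',' = 0x2C → acc = 0x5B
  '0' = 0x30 → acc = 0x6B
  '7' = 0x37 → acc = 0x5C
  '3' = 0x33 → acc = 0x6F
  '6' = 0x36 → acc = 0x59
  '0' = 0x30 → acc = 0x69
Checksum = 0x69.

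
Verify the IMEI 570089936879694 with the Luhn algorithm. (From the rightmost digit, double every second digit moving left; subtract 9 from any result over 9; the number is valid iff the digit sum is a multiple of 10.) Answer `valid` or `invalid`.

valid

From the right, keep odd positions and double even positions (subtract 9 from any doubled value over 9):
  doubled (positions 2,4,...): 9 9 7 6 9 0 5 → sum 45
  kept (positions 1,3,...): 4 6 7 6 9 8 0 5 → sum 45
Total = 90.
90 mod 10 = 0, so the number is valid.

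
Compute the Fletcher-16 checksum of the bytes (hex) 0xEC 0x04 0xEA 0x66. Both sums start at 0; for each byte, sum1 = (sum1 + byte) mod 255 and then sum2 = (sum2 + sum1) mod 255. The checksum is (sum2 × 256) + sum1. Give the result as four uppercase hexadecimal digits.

FB42

Running sums (mod 255):
  after byte 0 (0xEC): sum1=236, sum2=236
  after byte 1 (0x04): sum1=240, sum2=221
  after byte 2 (0xEA): sum1=219, sum2=185
  after byte 3 (0x66): sum1=66, sum2=251
Checksum = sum2·256 + sum1 = 251·256 + 66 = 64322 = 0xFB42.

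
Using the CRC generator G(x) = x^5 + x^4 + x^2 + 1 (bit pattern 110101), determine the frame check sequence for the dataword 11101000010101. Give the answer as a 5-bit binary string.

10011

Append 5 zeros: 1110100001010100000. Divide by 110101 (XOR where the leading bit is 1):
  pos 0: 111010 XOR 110101 = 001111
  pos 2: 111100 XOR 110101 = 001001
  pos 4: 100101 XOR 110101 = 010000
  pos 5: 100000 XOR 110101 = 010101
  pos 6: 101011 XOR 110101 = 011110
  pos 7: 111100 XOR 110101 = 001001
  pos 9: 100110 XOR 110101 = 010011
  pos 10: 100110 XOR 110101 = 010011
  pos 11: 100110 XOR 110101 = 010011
  pos 12: 100110 XOR 110101 = 010011
  pos 13: 100110 XOR 110101 = 010011
Remainder (last 5 bits) = 10011. This is the CRC / FCS.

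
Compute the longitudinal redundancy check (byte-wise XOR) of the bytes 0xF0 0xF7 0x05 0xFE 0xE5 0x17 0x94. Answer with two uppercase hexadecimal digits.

9A

XOR the bytes together:
  start with 0xF0
  0xF0 ⊕ 0xF7 = 0x07
  0x07 ⊕ 0x05 = 0x02
  0x02 ⊕ 0xFE = 0xFC
  0xFC ⊕ 0xE5 = 0x19
  0x19 ⊕ 0x17 = 0x0E
  0x0E ⊕ 0x94 = 0x9A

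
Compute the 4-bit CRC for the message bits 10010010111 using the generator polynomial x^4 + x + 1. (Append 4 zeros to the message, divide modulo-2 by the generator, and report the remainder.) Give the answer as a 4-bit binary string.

Append 4 zeros: 100100101110000. Divide by 10011 (XOR where the leading bit is 1):
  pos 0: 10010 XOR 10011 = 00001
  pos 4: 10101 XOR 10011 = 00110
  pos 6: 11011 XOR 10011 = 01000
  pos 7: 10000 XOR 10011 = 00011
  pos 10: 11000 XOR 10011 = 01011
Remainder (last 4 bits) = 1011. This is the CRC / FCS.

1011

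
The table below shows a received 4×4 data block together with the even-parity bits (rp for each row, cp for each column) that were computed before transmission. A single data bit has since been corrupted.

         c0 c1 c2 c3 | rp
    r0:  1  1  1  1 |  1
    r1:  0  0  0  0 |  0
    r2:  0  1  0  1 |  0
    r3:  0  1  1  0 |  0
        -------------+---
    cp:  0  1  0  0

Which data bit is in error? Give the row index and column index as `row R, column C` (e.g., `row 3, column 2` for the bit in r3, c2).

row 0, column 0

Recompute each row's even parity and compare to rp:
  r0: data parity 0, sent rp 1 → mismatch
  r1: data parity 0, sent rp 0 → ok
  r2: data parity 0, sent rp 0 → ok
  r3: data parity 0, sent rp 0 → ok
Recompute each column's even parity and compare to cp:
  c0: data parity 1, sent cp 0 → mismatch
  c1: data parity 1, sent cp 1 → ok
  c2: data parity 0, sent cp 0 → ok
  c3: data parity 0, sent cp 0 → ok
Exactly one row (r0) and one column (c0) fail → the flipped bit is at their intersection.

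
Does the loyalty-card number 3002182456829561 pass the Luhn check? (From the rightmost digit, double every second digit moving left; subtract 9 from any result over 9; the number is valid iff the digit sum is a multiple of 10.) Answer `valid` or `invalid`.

From the right, keep odd positions and double even positions (subtract 9 from any doubled value over 9):
  doubled (positions 2,4,...): 3 9 7 1 4 2 0 6 → sum 32
  kept (positions 1,3,...): 1 5 2 6 4 8 2 0 → sum 28
Total = 60.
60 mod 10 = 0, so the number is valid.

valid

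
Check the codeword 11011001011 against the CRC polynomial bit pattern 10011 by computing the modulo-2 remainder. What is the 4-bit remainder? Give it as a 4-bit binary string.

Modulo-2 division of 11011001011 by 10011:
  pos 0: 11011 XOR 10011 = 01000
  pos 1: 10000 XOR 10011 = 00011
  pos 4: 11010 XOR 10011 = 01001
  pos 5: 10011 XOR 10011 = 00000
Remainder = 0001 (nonzero — an error is detected).

0001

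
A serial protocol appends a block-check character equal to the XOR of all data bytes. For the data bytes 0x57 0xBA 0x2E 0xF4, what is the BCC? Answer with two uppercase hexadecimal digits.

37

XOR the bytes together:
  start with 0x57
  0x57 ⊕ 0xBA = 0xED
  0xED ⊕ 0x2E = 0xC3
  0xC3 ⊕ 0xF4 = 0x37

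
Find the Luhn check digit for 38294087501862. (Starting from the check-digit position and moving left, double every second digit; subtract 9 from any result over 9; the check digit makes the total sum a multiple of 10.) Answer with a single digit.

Partial digits right→left: 2 6 8 1 0 5 7 8 0 4 9 2 8 3
Double every second digit counting from the check-digit position (so the 1st, 3rd, 5th, ... of the partial from the right).
  doubled (with −9 where >9): 4 7 0 5 0 9 7 → sum 32
  kept as-is: 6 1 5 8 4 2 3 → sum 29
Total = 32 + 29 = 61.
Check digit = (10 − (61 mod 10)) mod 10 = 9.

9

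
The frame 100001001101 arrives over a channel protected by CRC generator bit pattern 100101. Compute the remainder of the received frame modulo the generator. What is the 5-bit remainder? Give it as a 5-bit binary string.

Modulo-2 division of 100001001101 by 100101:
  pos 0: 100001 XOR 100101 = 000100
  pos 3: 100001 XOR 100101 = 000100
  pos 6: 100101 XOR 100101 = 000000
Remainder = 00000 (zero — the frame passes the CRC check).

00000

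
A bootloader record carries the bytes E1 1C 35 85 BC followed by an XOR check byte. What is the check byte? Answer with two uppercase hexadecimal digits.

F1

XOR the bytes together:
  start with 0xE1
  0xE1 ⊕ 0x1C = 0xFD
  0xFD ⊕ 0x35 = 0xC8
  0xC8 ⊕ 0x85 = 0x4D
  0x4D ⊕ 0xBC = 0xF1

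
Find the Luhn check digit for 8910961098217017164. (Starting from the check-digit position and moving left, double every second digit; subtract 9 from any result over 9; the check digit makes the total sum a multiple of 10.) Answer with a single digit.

3

Partial digits right→left: 4 6 1 7 1 0 7 1 2 8 9 0 1 6 9 0 1 9 8
Double every second digit counting from the check-digit position (so the 1st, 3rd, 5th, ... of the partial from the right).
  doubled (with −9 where >9): 8 2 2 5 4 9 2 9 2 7 → sum 50
  kept as-is: 6 7 0 1 8 0 6 0 9 → sum 37
Total = 50 + 37 = 87.
Check digit = (10 − (87 mod 10)) mod 10 = 3.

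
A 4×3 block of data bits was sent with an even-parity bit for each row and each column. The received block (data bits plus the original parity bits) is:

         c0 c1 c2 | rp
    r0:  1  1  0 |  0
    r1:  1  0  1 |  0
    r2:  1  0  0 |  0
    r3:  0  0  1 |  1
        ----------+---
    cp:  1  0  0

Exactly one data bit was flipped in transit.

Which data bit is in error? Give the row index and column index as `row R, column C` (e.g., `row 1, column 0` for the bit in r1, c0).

row 2, column 1

Recompute each row's even parity and compare to rp:
  r0: data parity 0, sent rp 0 → ok
  r1: data parity 0, sent rp 0 → ok
  r2: data parity 1, sent rp 0 → mismatch
  r3: data parity 1, sent rp 1 → ok
Recompute each column's even parity and compare to cp:
  c0: data parity 1, sent cp 1 → ok
  c1: data parity 1, sent cp 0 → mismatch
  c2: data parity 0, sent cp 0 → ok
Exactly one row (r2) and one column (c1) fail → the flipped bit is at their intersection.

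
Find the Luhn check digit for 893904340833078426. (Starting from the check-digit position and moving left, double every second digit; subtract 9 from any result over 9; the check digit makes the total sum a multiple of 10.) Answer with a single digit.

Partial digits right→left: 6 2 4 8 7 0 3 3 8 0 4 3 4 0 9 3 9 8
Double every second digit counting from the check-digit position (so the 1st, 3rd, 5th, ... of the partial from the right).
  doubled (with −9 where >9): 3 8 5 6 7 8 8 9 9 → sum 63
  kept as-is: 2 8 0 3 0 3 0 3 8 → sum 27
Total = 63 + 27 = 90.
Check digit = (10 − (90 mod 10)) mod 10 = 0.

0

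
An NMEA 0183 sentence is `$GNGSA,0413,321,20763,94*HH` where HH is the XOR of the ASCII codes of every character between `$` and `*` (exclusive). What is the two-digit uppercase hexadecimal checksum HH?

57

XOR the ASCII codes of the payload characters:
  'G' = 0x47 → acc = 0x47
  'N' = 0x4E → acc = 0x09
  'G' = 0x47 → acc = 0x4E
  'S' = 0x53 → acc = 0x1D
  'A' = 0x41 → acc = 0x5C
  ',' = 0x2C → acc = 0x70
  '0' = 0x30 → acc = 0x40
  '4' = 0x34 → acc = 0x74
  '1' = 0x31 → acc = 0x45
  '3' = 0x33 → acc = 0x76
  ',' = 0x2C → acc = 0x5A
  '3' = 0x33 → acc = 0x69
  '2' = 0x32 → acc = 0x5B
  '1' = 0x31 → acc = 0x6A
  ',' = 0x2C → acc = 0x46
  '2' = 0x32 → acc = 0x74
  '0' = 0x30 → acc = 0x44
  '7' = 0x37 → acc = 0x73
  '6' = 0x36 → acc = 0x45
  '3' = 0x33 → acc = 0x76
  ',' = 0x2C → acc = 0x5A
  '9' = 0x39 → acc = 0x63
  '4' = 0x34 → acc = 0x57
Checksum = 0x57.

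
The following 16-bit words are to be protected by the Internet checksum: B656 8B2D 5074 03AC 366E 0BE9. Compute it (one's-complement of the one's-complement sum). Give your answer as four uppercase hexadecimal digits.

2804

One's-complement addition (fold any carry out of bit 15 back into bit 0):
  0xB656 + 0x8B2D = 0x14183 → wrap carry → 0x4184
  0x4184 + 0x5074 = 0x091F8
  0x91F8 + 0x03AC = 0x095A4
  0x95A4 + 0x366E = 0x0CC12
  0xCC12 + 0x0BE9 = 0x0D7FB
One's-complement sum = 0xD7FB.
Checksum = ~0xD7FB & 0xFFFF = 0x2804.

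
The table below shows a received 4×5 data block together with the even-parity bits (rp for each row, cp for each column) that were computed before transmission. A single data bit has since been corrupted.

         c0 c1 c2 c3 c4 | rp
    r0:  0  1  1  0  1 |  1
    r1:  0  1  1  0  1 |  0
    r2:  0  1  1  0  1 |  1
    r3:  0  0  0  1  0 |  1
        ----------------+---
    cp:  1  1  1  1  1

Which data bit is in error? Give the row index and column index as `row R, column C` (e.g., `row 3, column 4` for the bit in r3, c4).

Recompute each row's even parity and compare to rp:
  r0: data parity 1, sent rp 1 → ok
  r1: data parity 1, sent rp 0 → mismatch
  r2: data parity 1, sent rp 1 → ok
  r3: data parity 1, sent rp 1 → ok
Recompute each column's even parity and compare to cp:
  c0: data parity 0, sent cp 1 → mismatch
  c1: data parity 1, sent cp 1 → ok
  c2: data parity 1, sent cp 1 → ok
  c3: data parity 1, sent cp 1 → ok
  c4: data parity 1, sent cp 1 → ok
Exactly one row (r1) and one column (c0) fail → the flipped bit is at their intersection.

row 1, column 0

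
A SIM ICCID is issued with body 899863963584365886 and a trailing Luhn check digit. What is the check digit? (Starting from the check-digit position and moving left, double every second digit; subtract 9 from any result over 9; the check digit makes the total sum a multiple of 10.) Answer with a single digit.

4

Partial digits right→left: 6 8 8 5 6 3 4 8 5 3 6 9 3 6 8 9 9 8
Double every second digit counting from the check-digit position (so the 1st, 3rd, 5th, ... of the partial from the right).
  doubled (with −9 where >9): 3 7 3 8 1 3 6 7 9 → sum 47
  kept as-is: 8 5 3 8 3 9 6 9 8 → sum 59
Total = 47 + 59 = 106.
Check digit = (10 − (106 mod 10)) mod 10 = 4.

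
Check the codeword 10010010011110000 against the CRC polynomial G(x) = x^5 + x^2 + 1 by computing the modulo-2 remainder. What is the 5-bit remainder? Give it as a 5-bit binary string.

Modulo-2 division of 10010010011110000 by 100101:
  pos 0: 100100 XOR 100101 = 000001
  pos 5: 110011 XOR 100101 = 010110
  pos 6: 101101 XOR 100101 = 001000
  pos 8: 100010 XOR 100101 = 000111
  pos 11: 111000 XOR 100101 = 011101
Remainder = 11101 (nonzero — an error is detected).

11101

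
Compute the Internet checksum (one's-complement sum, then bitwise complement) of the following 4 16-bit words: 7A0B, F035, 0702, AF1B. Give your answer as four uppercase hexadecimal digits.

DFA0

One's-complement addition (fold any carry out of bit 15 back into bit 0):
  0x7A0B + 0xF035 = 0x16A40 → wrap carry → 0x6A41
  0x6A41 + 0x0702 = 0x07143
  0x7143 + 0xAF1B = 0x1205E → wrap carry → 0x205F
One's-complement sum = 0x205F.
Checksum = ~0x205F & 0xFFFF = 0xDFA0.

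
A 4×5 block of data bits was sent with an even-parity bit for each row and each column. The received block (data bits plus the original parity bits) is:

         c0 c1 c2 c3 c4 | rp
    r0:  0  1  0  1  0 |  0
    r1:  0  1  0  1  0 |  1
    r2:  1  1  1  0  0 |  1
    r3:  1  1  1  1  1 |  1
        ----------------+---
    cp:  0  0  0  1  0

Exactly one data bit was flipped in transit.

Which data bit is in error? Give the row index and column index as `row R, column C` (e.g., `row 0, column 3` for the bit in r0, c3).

row 1, column 4

Recompute each row's even parity and compare to rp:
  r0: data parity 0, sent rp 0 → ok
  r1: data parity 0, sent rp 1 → mismatch
  r2: data parity 1, sent rp 1 → ok
  r3: data parity 1, sent rp 1 → ok
Recompute each column's even parity and compare to cp:
  c0: data parity 0, sent cp 0 → ok
  c1: data parity 0, sent cp 0 → ok
  c2: data parity 0, sent cp 0 → ok
  c3: data parity 1, sent cp 1 → ok
  c4: data parity 1, sent cp 0 → mismatch
Exactly one row (r1) and one column (c4) fail → the flipped bit is at their intersection.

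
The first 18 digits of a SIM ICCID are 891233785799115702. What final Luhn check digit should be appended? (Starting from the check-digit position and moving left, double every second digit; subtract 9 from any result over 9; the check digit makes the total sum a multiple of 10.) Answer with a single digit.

Partial digits right→left: 2 0 7 5 1 1 9 9 7 5 8 7 3 3 2 1 9 8
Double every second digit counting from the check-digit position (so the 1st, 3rd, 5th, ... of the partial from the right).
  doubled (with −9 where >9): 4 5 2 9 5 7 6 4 9 → sum 51
  kept as-is: 0 5 1 9 5 7 3 1 8 → sum 39
Total = 51 + 39 = 90.
Check digit = (10 − (90 mod 10)) mod 10 = 0.

0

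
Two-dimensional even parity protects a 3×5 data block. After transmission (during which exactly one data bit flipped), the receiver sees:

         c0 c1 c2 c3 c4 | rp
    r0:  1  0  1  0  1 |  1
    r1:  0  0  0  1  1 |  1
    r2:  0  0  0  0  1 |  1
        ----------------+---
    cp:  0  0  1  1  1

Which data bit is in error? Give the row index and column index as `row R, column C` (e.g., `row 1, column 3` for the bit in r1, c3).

Recompute each row's even parity and compare to rp:
  r0: data parity 1, sent rp 1 → ok
  r1: data parity 0, sent rp 1 → mismatch
  r2: data parity 1, sent rp 1 → ok
Recompute each column's even parity and compare to cp:
  c0: data parity 1, sent cp 0 → mismatch
  c1: data parity 0, sent cp 0 → ok
  c2: data parity 1, sent cp 1 → ok
  c3: data parity 1, sent cp 1 → ok
  c4: data parity 1, sent cp 1 → ok
Exactly one row (r1) and one column (c0) fail → the flipped bit is at their intersection.

row 1, column 0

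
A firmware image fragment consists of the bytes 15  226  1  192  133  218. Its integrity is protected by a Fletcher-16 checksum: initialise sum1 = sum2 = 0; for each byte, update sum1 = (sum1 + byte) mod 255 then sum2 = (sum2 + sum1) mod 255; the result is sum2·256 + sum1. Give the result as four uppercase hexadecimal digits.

Running sums (mod 255):
  after byte 0 (15): sum1=15, sum2=15
  after byte 1 (226): sum1=241, sum2=1
  after byte 2 (1): sum1=242, sum2=243
  after byte 3 (192): sum1=179, sum2=167
  after byte 4 (133): sum1=57, sum2=224
  after byte 5 (218): sum1=20, sum2=244
Checksum = sum2·256 + sum1 = 244·256 + 20 = 62484 = 0xF414.

F414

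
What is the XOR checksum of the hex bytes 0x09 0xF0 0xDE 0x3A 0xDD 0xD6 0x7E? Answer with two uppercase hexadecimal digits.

XOR the bytes together:
  start with 0x09
  0x09 ⊕ 0xF0 = 0xF9
  0xF9 ⊕ 0xDE = 0x27
  0x27 ⊕ 0x3A = 0x1D
  0x1D ⊕ 0xDD = 0xC0
  0xC0 ⊕ 0xD6 = 0x16
  0x16 ⊕ 0x7E = 0x68

68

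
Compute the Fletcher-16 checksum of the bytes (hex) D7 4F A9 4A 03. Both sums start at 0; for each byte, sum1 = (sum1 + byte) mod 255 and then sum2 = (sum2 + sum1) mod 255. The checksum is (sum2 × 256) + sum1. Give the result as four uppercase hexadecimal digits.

091E

Running sums (mod 255):
  after byte 0 (D7): sum1=215, sum2=215
  after byte 1 (4F): sum1=39, sum2=254
  after byte 2 (A9): sum1=208, sum2=207
  after byte 3 (4A): sum1=27, sum2=234
  after byte 4 (03): sum1=30, sum2=9
Checksum = sum2·256 + sum1 = 9·256 + 30 = 2334 = 0x091E.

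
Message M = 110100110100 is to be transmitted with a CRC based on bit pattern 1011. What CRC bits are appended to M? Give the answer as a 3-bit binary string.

Append 3 zeros: 110100110100000. Divide by 1011 (XOR where the leading bit is 1):
  pos 0: 1101 XOR 1011 = 0110
  pos 1: 1100 XOR 1011 = 0111
  pos 2: 1110 XOR 1011 = 0101
  pos 3: 1011 XOR 1011 = 0000
  pos 7: 1010 XOR 1011 = 0001
  pos 10: 1000 XOR 1011 = 0011
Remainder (last 3 bits) = 110. This is the CRC / FCS.

110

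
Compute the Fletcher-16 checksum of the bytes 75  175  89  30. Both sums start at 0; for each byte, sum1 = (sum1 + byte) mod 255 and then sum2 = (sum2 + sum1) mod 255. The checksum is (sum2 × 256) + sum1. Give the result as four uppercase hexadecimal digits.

Running sums (mod 255):
  after byte 0 (75): sum1=75, sum2=75
  after byte 1 (175): sum1=250, sum2=70
  after byte 2 (89): sum1=84, sum2=154
  after byte 3 (30): sum1=114, sum2=13
Checksum = sum2·256 + sum1 = 13·256 + 114 = 3442 = 0x0D72.

0D72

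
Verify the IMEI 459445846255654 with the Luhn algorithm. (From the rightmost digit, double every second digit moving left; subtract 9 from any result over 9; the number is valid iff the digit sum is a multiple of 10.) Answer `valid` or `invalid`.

valid

From the right, keep odd positions and double even positions (subtract 9 from any doubled value over 9):
  doubled (positions 2,4,...): 1 1 4 8 1 8 1 → sum 24
  kept (positions 1,3,...): 4 6 5 6 8 4 9 4 → sum 46
Total = 70.
70 mod 10 = 0, so the number is valid.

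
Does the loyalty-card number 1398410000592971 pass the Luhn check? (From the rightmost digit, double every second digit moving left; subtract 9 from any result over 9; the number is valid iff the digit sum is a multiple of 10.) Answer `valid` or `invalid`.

From the right, keep odd positions and double even positions (subtract 9 from any doubled value over 9):
  doubled (positions 2,4,...): 5 4 1 0 0 8 9 2 → sum 29
  kept (positions 1,3,...): 1 9 9 0 0 1 8 3 → sum 31
Total = 60.
60 mod 10 = 0, so the number is valid.

valid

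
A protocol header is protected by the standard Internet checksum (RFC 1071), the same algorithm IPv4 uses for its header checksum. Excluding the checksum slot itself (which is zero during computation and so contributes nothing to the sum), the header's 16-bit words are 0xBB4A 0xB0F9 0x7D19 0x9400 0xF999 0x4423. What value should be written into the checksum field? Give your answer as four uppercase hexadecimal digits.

One's-complement addition (fold any carry out of bit 15 back into bit 0):
  0xBB4A + 0xB0F9 = 0x16C43 → wrap carry → 0x6C44
  0x6C44 + 0x7D19 = 0x0E95D
  0xE95D + 0x9400 = 0x17D5D → wrap carry → 0x7D5E
  0x7D5E + 0xF999 = 0x176F7 → wrap carry → 0x76F8
  0x76F8 + 0x4423 = 0x0BB1B
One's-complement sum = 0xBB1B.
Checksum = ~0xBB1B & 0xFFFF = 0x44E4.

44E4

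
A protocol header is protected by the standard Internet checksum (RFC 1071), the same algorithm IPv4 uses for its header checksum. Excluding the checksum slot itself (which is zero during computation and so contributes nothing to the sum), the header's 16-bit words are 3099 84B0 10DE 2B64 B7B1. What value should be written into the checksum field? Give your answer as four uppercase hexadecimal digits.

56C2

One's-complement addition (fold any carry out of bit 15 back into bit 0):
  0x3099 + 0x84B0 = 0x0B549
  0xB549 + 0x10DE = 0x0C627
  0xC627 + 0x2B64 = 0x0F18B
  0xF18B + 0xB7B1 = 0x1A93C → wrap carry → 0xA93D
One's-complement sum = 0xA93D.
Checksum = ~0xA93D & 0xFFFF = 0x56C2.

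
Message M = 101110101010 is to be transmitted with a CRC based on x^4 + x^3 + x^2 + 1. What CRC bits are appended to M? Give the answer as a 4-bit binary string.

Append 4 zeros: 1011101010100000. Divide by 11101 (XOR where the leading bit is 1):
  pos 0: 10111 XOR 11101 = 01010
  pos 1: 10100 XOR 11101 = 01001
  pos 2: 10011 XOR 11101 = 01110
  pos 3: 11100 XOR 11101 = 00001
  pos 7: 11010 XOR 11101 = 00111
  pos 9: 11100 XOR 11101 = 00001
Remainder (last 4 bits) = 0100. This is the CRC / FCS.

0100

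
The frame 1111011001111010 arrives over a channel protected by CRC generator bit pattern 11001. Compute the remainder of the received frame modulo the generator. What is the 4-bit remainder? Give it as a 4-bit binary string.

Modulo-2 division of 1111011001111010 by 11001:
  pos 0: 11110 XOR 11001 = 00111
  pos 2: 11111 XOR 11001 = 00110
  pos 4: 11000 XOR 11001 = 00001
  pos 8: 11111 XOR 11001 = 00110
  pos 10: 11001 XOR 11001 = 00000
Remainder = 0000 (zero — the frame passes the CRC check).

0000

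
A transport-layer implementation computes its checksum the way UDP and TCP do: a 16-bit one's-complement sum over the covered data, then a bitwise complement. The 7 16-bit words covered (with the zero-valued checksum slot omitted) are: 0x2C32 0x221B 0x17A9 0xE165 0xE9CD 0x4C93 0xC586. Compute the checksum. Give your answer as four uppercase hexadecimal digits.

One's-complement addition (fold any carry out of bit 15 back into bit 0):
  0x2C32 + 0x221B = 0x04E4D
  0x4E4D + 0x17A9 = 0x065F6
  0x65F6 + 0xE165 = 0x1475B → wrap carry → 0x475C
  0x475C + 0xE9CD = 0x13129 → wrap carry → 0x312A
  0x312A + 0x4C93 = 0x07DBD
  0x7DBD + 0xC586 = 0x14343 → wrap carry → 0x4344
One's-complement sum = 0x4344.
Checksum = ~0x4344 & 0xFFFF = 0xBCBB.

BCBB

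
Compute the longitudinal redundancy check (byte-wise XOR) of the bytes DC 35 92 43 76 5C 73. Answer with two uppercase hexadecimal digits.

XOR the bytes together:
  start with 0xDC
  0xDC ⊕ 0x35 = 0xE9
  0xE9 ⊕ 0x92 = 0x7B
  0x7B ⊕ 0x43 = 0x38
  0x38 ⊕ 0x76 = 0x4E
  0x4E ⊕ 0x5C = 0x12
  0x12 ⊕ 0x73 = 0x61

61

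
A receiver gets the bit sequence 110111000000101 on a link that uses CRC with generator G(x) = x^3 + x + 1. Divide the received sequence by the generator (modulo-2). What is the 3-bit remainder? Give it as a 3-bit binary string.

000

Modulo-2 division of 110111000000101 by 1011:
  pos 0: 1101 XOR 1011 = 0110
  pos 1: 1101 XOR 1011 = 0110
  pos 2: 1101 XOR 1011 = 0110
  pos 3: 1100 XOR 1011 = 0111
  pos 4: 1110 XOR 1011 = 0101
  pos 5: 1010 XOR 1011 = 0001
  pos 8: 1000 XOR 1011 = 0011
  pos 10: 1110 XOR 1011 = 0101
  pos 11: 1011 XOR 1011 = 0000
Remainder = 000 (zero — the frame passes the CRC check).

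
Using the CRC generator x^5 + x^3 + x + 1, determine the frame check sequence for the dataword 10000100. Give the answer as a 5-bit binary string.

Append 5 zeros: 1000010000000. Divide by 101011 (XOR where the leading bit is 1):
  pos 0: 100001 XOR 101011 = 001010
  pos 2: 101000 XOR 101011 = 000011
  pos 6: 110000 XOR 101011 = 011011
  pos 7: 110110 XOR 101011 = 011101
Remainder (last 5 bits) = 11101. This is the CRC / FCS.

11101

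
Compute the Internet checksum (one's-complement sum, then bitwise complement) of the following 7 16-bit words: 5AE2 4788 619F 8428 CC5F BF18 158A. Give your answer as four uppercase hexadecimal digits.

One's-complement addition (fold any carry out of bit 15 back into bit 0):
  0x5AE2 + 0x4788 = 0x0A26A
  0xA26A + 0x619F = 0x10409 → wrap carry → 0x040A
  0x040A + 0x8428 = 0x08832
  0x8832 + 0xCC5F = 0x15491 → wrap carry → 0x5492
  0x5492 + 0xBF18 = 0x113AA → wrap carry → 0x13AB
  0x13AB + 0x158A = 0x02935
One's-complement sum = 0x2935.
Checksum = ~0x2935 & 0xFFFF = 0xD6CA.

D6CA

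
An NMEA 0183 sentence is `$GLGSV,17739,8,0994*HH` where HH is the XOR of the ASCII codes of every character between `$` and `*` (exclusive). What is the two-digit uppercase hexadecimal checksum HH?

XOR the ASCII codes of the payload characters:
  'G' = 0x47 → acc = 0x47
  'L' = 0x4C → acc = 0x0B
  'G' = 0x47 → acc = 0x4C
  'S' = 0x53 → acc = 0x1F
  'V' = 0x56 → acc = 0x49
  ',' = 0x2C → acc = 0x65
  '1' = 0x31 → acc = 0x54
  '7' = 0x37 → acc = 0x63
  '7' = 0x37 → acc = 0x54
  '3' = 0x33 → acc = 0x67
  '9' = 0x39 → acc = 0x5E
  ',' = 0x2C → acc = 0x72
  '8' = 0x38 → acc = 0x4A
  ',' = 0x2C → acc = 0x66
  '0' = 0x30 → acc = 0x56
  '9' = 0x39 → acc = 0x6F
  '9' = 0x39 → acc = 0x56
  '4' = 0x34 → acc = 0x62
Checksum = 0x62.

62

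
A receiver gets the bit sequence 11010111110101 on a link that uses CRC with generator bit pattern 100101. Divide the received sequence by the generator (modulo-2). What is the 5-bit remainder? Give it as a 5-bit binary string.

00000

Modulo-2 division of 11010111110101 by 100101:
  pos 0: 110101 XOR 100101 = 010000
  pos 1: 100001 XOR 100101 = 000100
  pos 4: 100111 XOR 100101 = 000010
  pos 8: 100101 XOR 100101 = 000000
Remainder = 00000 (zero — the frame passes the CRC check).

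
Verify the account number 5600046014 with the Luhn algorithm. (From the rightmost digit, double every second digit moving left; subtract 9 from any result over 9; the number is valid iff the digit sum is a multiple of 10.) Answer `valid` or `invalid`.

From the right, keep odd positions and double even positions (subtract 9 from any doubled value over 9):
  doubled (positions 2,4,...): 2 3 0 0 1 → sum 6
  kept (positions 1,3,...): 4 0 4 0 6 → sum 14
Total = 20.
20 mod 10 = 0, so the number is valid.

valid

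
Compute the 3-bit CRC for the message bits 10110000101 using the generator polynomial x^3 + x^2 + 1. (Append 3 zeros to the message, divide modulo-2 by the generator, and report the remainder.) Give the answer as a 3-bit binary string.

Append 3 zeros: 10110000101000. Divide by 1101 (XOR where the leading bit is 1):
  pos 0: 1011 XOR 1101 = 0110
  pos 1: 1100 XOR 1101 = 0001
  pos 4: 1000 XOR 1101 = 0101
  pos 5: 1011 XOR 1101 = 0110
  pos 6: 1100 XOR 1101 = 0001
  pos 9: 1100 XOR 1101 = 0001
Remainder (last 3 bits) = 010. This is the CRC / FCS.

010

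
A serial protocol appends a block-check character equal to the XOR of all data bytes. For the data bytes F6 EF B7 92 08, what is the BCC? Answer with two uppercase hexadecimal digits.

34

XOR the bytes together:
  start with 0xF6
  0xF6 ⊕ 0xEF = 0x19
  0x19 ⊕ 0xB7 = 0xAE
  0xAE ⊕ 0x92 = 0x3C
  0x3C ⊕ 0x08 = 0x34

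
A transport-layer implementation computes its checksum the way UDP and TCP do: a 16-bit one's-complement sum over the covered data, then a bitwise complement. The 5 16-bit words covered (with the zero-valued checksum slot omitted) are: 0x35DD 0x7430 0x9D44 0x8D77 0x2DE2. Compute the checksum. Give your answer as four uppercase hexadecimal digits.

One's-complement addition (fold any carry out of bit 15 back into bit 0):
  0x35DD + 0x7430 = 0x0AA0D
  0xAA0D + 0x9D44 = 0x14751 → wrap carry → 0x4752
  0x4752 + 0x8D77 = 0x0D4C9
  0xD4C9 + 0x2DE2 = 0x102AB → wrap carry → 0x02AC
One's-complement sum = 0x02AC.
Checksum = ~0x02AC & 0xFFFF = 0xFD53.

FD53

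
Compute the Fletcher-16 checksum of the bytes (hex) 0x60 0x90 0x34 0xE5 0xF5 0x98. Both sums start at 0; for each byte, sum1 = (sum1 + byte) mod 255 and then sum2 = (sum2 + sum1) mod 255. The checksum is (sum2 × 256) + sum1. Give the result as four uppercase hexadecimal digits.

1C99

Running sums (mod 255):
  after byte 0 (0x60): sum1=96, sum2=96
  after byte 1 (0x90): sum1=240, sum2=81
  after byte 2 (0x34): sum1=37, sum2=118
  after byte 3 (0xE5): sum1=11, sum2=129
  after byte 4 (0xF5): sum1=1, sum2=130
  after byte 5 (0x98): sum1=153, sum2=28
Checksum = sum2·256 + sum1 = 28·256 + 153 = 7321 = 0x1C99.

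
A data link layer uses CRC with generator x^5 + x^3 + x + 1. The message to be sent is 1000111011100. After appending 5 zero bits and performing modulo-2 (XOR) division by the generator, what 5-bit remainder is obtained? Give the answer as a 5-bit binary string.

11001

Append 5 zeros: 100011101110000000. Divide by 101011 (XOR where the leading bit is 1):
  pos 0: 100011 XOR 101011 = 001000
  pos 2: 100010 XOR 101011 = 001001
  pos 4: 100111 XOR 101011 = 001100
  pos 6: 110010 XOR 101011 = 011001
  pos 7: 110010 XOR 101011 = 011001
  pos 8: 110010 XOR 101011 = 011001
  pos 9: 110010 XOR 101011 = 011001
  pos 10: 110010 XOR 101011 = 011001
  pos 11: 110010 XOR 101011 = 011001
  pos 12: 110010 XOR 101011 = 011001
Remainder (last 5 bits) = 11001. This is the CRC / FCS.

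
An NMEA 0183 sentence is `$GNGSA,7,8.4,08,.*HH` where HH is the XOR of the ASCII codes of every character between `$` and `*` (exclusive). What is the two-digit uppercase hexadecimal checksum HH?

XOR the ASCII codes of the payload characters:
  'G' = 0x47 → acc = 0x47
  'N' = 0x4E → acc = 0x09
  'G' = 0x47 → acc = 0x4E
  'S' = 0x53 → acc = 0x1D
  'A' = 0x41 → acc = 0x5C
  ',' = 0x2C → acc = 0x70
  '7' = 0x37 → acc = 0x47
  ',' = 0x2C → acc = 0x6B
  '8' = 0x38 → acc = 0x53
  '.' = 0x2E → acc = 0x7D
  '4' = 0x34 → acc = 0x49
  ',' = 0x2C → acc = 0x65
  '0' = 0x30 → acc = 0x55
  '8' = 0x38 → acc = 0x6D
  ',' = 0x2C → acc = 0x41
  '.' = 0x2E → acc = 0x6F
Checksum = 0x6F.

6F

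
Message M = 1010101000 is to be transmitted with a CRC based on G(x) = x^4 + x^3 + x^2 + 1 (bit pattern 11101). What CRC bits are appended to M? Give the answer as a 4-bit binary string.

0110

Append 4 zeros: 10101010000000. Divide by 11101 (XOR where the leading bit is 1):
  pos 0: 10101 XOR 11101 = 01000
  pos 1: 10000 XOR 11101 = 01101
  pos 2: 11011 XOR 11101 = 00110
  pos 4: 11000 XOR 11101 = 00101
  pos 6: 10100 XOR 11101 = 01001
  pos 7: 10010 XOR 11101 = 01111
  pos 8: 11110 XOR 11101 = 00011
Remainder (last 4 bits) = 0110. This is the CRC / FCS.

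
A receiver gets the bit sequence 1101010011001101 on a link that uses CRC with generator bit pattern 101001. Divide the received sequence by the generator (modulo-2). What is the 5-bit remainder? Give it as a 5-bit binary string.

Modulo-2 division of 1101010011001101 by 101001:
  pos 0: 110101 XOR 101001 = 011100
  pos 1: 111000 XOR 101001 = 010001
  pos 2: 100010 XOR 101001 = 001011
  pos 4: 101111 XOR 101001 = 000110
  pos 7: 110001 XOR 101001 = 011000
  pos 8: 110001 XOR 101001 = 011000
  pos 9: 110000 XOR 101001 = 011001
  pos 10: 110011 XOR 101001 = 011010
Remainder = 11010 (nonzero — an error is detected).

11010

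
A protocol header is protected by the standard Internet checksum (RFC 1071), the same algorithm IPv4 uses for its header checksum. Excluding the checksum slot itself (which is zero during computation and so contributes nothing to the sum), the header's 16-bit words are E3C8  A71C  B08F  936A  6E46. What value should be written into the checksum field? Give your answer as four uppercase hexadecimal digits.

One's-complement addition (fold any carry out of bit 15 back into bit 0):
  0xE3C8 + 0xA71C = 0x18AE4 → wrap carry → 0x8AE5
  0x8AE5 + 0xB08F = 0x13B74 → wrap carry → 0x3B75
  0x3B75 + 0x936A = 0x0CEDF
  0xCEDF + 0x6E46 = 0x13D25 → wrap carry → 0x3D26
One's-complement sum = 0x3D26.
Checksum = ~0x3D26 & 0xFFFF = 0xC2D9.

C2D9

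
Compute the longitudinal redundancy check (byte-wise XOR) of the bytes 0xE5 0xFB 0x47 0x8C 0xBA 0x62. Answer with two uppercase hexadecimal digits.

XOR the bytes together:
  start with 0xE5
  0xE5 ⊕ 0xFB = 0x1E
  0x1E ⊕ 0x47 = 0x59
  0x59 ⊕ 0x8C = 0xD5
  0xD5 ⊕ 0xBA = 0x6F
  0x6F ⊕ 0x62 = 0x0D

0D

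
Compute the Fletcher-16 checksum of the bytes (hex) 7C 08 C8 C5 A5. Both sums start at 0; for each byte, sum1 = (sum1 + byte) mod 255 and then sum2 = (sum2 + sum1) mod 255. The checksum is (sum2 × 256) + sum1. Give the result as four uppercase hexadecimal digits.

1AB8

Running sums (mod 255):
  after byte 0 (7C): sum1=124, sum2=124
  after byte 1 (08): sum1=132, sum2=1
  after byte 2 (C8): sum1=77, sum2=78
  after byte 3 (C5): sum1=19, sum2=97
  after byte 4 (A5): sum1=184, sum2=26
Checksum = sum2·256 + sum1 = 26·256 + 184 = 6840 = 0x1AB8.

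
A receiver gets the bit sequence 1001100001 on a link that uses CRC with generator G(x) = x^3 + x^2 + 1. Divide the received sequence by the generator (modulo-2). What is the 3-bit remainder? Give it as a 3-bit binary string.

000

Modulo-2 division of 1001100001 by 1101:
  pos 0: 1001 XOR 1101 = 0100
  pos 1: 1001 XOR 1101 = 0100
  pos 2: 1000 XOR 1101 = 0101
  pos 3: 1010 XOR 1101 = 0111
  pos 4: 1110 XOR 1101 = 0011
  pos 6: 1101 XOR 1101 = 0000
Remainder = 000 (zero — the frame passes the CRC check).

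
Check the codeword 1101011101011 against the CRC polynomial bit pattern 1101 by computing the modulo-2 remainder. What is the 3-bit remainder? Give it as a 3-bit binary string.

Modulo-2 division of 1101011101011 by 1101:
  pos 0: 1101 XOR 1101 = 0000
  pos 5: 1110 XOR 1101 = 0011
  pos 7: 1110 XOR 1101 = 0011
  pos 9: 1111 XOR 1101 = 0010
Remainder = 010 (nonzero — an error is detected).

010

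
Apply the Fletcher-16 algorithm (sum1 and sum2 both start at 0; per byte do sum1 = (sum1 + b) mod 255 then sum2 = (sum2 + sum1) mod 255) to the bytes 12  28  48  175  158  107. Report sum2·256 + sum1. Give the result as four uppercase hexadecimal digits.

4D12

Running sums (mod 255):
  after byte 0 (12): sum1=12, sum2=12
  after byte 1 (28): sum1=40, sum2=52
  after byte 2 (48): sum1=88, sum2=140
  after byte 3 (175): sum1=8, sum2=148
  after byte 4 (158): sum1=166, sum2=59
  after byte 5 (107): sum1=18, sum2=77
Checksum = sum2·256 + sum1 = 77·256 + 18 = 19730 = 0x4D12.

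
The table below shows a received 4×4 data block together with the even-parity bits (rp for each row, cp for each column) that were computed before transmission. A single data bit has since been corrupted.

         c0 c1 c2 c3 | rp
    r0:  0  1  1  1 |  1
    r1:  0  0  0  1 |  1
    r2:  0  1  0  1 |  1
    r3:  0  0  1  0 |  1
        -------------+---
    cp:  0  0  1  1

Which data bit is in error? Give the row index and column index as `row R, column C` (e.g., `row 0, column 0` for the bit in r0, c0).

row 2, column 2

Recompute each row's even parity and compare to rp:
  r0: data parity 1, sent rp 1 → ok
  r1: data parity 1, sent rp 1 → ok
  r2: data parity 0, sent rp 1 → mismatch
  r3: data parity 1, sent rp 1 → ok
Recompute each column's even parity and compare to cp:
  c0: data parity 0, sent cp 0 → ok
  c1: data parity 0, sent cp 0 → ok
  c2: data parity 0, sent cp 1 → mismatch
  c3: data parity 1, sent cp 1 → ok
Exactly one row (r2) and one column (c2) fail → the flipped bit is at their intersection.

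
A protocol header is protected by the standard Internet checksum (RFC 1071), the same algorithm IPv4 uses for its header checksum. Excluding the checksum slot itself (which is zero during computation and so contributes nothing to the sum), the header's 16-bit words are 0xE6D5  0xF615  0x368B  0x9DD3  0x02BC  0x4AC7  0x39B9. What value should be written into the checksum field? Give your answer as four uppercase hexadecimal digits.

One's-complement addition (fold any carry out of bit 15 back into bit 0):
  0xE6D5 + 0xF615 = 0x1DCEA → wrap carry → 0xDCEB
  0xDCEB + 0x368B = 0x11376 → wrap carry → 0x1377
  0x1377 + 0x9DD3 = 0x0B14A
  0xB14A + 0x02BC = 0x0B406
  0xB406 + 0x4AC7 = 0x0FECD
  0xFECD + 0x39B9 = 0x13886 → wrap carry → 0x3887
One's-complement sum = 0x3887.
Checksum = ~0x3887 & 0xFFFF = 0xC778.

C778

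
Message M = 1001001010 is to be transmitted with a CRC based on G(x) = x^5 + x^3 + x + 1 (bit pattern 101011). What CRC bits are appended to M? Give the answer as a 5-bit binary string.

Append 5 zeros: 100100101000000. Divide by 101011 (XOR where the leading bit is 1):
  pos 0: 100100 XOR 101011 = 001111
  pos 2: 111110 XOR 101011 = 010101
  pos 3: 101011 XOR 101011 = 000000
Remainder (last 5 bits) = 00000. This is the CRC / FCS.

00000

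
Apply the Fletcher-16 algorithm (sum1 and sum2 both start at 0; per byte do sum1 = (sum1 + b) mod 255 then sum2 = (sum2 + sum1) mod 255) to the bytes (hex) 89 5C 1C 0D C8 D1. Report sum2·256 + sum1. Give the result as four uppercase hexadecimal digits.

02A9

Running sums (mod 255):
  after byte 0 (89): sum1=137, sum2=137
  after byte 1 (5C): sum1=229, sum2=111
  after byte 2 (1C): sum1=2, sum2=113
  after byte 3 (0D): sum1=15, sum2=128
  after byte 4 (C8): sum1=215, sum2=88
  after byte 5 (D1): sum1=169, sum2=2
Checksum = sum2·256 + sum1 = 2·256 + 169 = 681 = 0x02A9.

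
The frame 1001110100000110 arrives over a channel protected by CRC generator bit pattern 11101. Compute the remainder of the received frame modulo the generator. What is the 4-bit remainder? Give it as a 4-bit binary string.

0100

Modulo-2 division of 1001110100000110 by 11101:
  pos 0: 10011 XOR 11101 = 01110
  pos 1: 11101 XOR 11101 = 00000
  pos 7: 10000 XOR 11101 = 01101
  pos 8: 11010 XOR 11101 = 00111
  pos 10: 11111 XOR 11101 = 00010
Remainder = 0100 (nonzero — an error is detected).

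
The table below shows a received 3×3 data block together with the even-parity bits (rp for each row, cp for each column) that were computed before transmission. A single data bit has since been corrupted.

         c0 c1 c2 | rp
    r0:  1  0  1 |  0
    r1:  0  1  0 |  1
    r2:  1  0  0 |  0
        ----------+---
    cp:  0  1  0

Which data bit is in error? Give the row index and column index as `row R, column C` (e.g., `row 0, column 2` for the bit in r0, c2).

row 2, column 2

Recompute each row's even parity and compare to rp:
  r0: data parity 0, sent rp 0 → ok
  r1: data parity 1, sent rp 1 → ok
  r2: data parity 1, sent rp 0 → mismatch
Recompute each column's even parity and compare to cp:
  c0: data parity 0, sent cp 0 → ok
  c1: data parity 1, sent cp 1 → ok
  c2: data parity 1, sent cp 0 → mismatch
Exactly one row (r2) and one column (c2) fail → the flipped bit is at their intersection.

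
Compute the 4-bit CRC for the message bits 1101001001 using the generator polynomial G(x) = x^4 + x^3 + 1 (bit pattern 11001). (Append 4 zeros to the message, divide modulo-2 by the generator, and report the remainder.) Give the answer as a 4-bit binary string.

Append 4 zeros: 11010010010000. Divide by 11001 (XOR where the leading bit is 1):
  pos 0: 11010 XOR 11001 = 00011
  pos 3: 11010 XOR 11001 = 00011
  pos 6: 11010 XOR 11001 = 00011
  pos 9: 11000 XOR 11001 = 00001
Remainder (last 4 bits) = 0001. This is the CRC / FCS.

0001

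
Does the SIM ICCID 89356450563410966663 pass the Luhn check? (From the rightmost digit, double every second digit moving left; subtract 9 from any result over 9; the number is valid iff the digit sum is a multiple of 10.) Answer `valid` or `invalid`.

From the right, keep odd positions and double even positions (subtract 9 from any doubled value over 9):
  doubled (positions 2,4,...): 3 3 9 2 6 1 1 3 6 7 → sum 41
  kept (positions 1,3,...): 3 6 6 0 4 6 0 4 5 9 → sum 43
Total = 84.
84 mod 10 = 4, so the number is invalid.

invalid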